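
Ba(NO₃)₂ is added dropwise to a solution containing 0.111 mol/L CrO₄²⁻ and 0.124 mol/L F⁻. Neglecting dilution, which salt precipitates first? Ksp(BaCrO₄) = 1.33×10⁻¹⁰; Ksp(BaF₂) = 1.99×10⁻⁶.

Precipitation begins when Q = Ksp.
For BaCrO₄: [Ba²⁺] = (Ksp/[CrO₄²⁻]) = 1.20×10⁻⁹ mol/L
For BaF₂: [Ba²⁺] = (Ksp/[F⁻]^2) = 1.29×10⁻⁴ mol/L
BaCrO₄ requires the lower [Ba²⁺], so it precipitates first.

BaCrO₄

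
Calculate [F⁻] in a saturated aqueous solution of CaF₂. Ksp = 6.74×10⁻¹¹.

CaF₂(s) ⇌ Ca²⁺(aq) + 2 F⁻(aq)
If s mol/L of CaF₂ dissolves, [Ca²⁺] = s and [F⁻] = 2s.
Ksp = [Ca²⁺][F⁻]^2 = s · (2s)^2 = 4s^3 = 6.74×10⁻¹¹
s = 2.56×10⁻⁴ mol/L
[F⁻] = 2s = 5.13×10⁻⁴ mol/L

5.13×10⁻⁴ M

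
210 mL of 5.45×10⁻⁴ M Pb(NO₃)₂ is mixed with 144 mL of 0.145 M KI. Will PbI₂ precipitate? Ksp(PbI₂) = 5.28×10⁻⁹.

Total volume after mixing = 210 + 144 = 354 mL.
[Pb²⁺] = (5.45×10⁻⁴)(210)/354 = 3.23×10⁻⁴ M
[I⁻] = (0.145)(144)/354 = 5.90×10⁻² M
Q = [Pb²⁺][I⁻]^2 = 1.12×10⁻⁶
Since Q (1.12×10⁻⁶) exceeds Ksp (5.28×10⁻⁹), PbI₂ will precipitate.

Yes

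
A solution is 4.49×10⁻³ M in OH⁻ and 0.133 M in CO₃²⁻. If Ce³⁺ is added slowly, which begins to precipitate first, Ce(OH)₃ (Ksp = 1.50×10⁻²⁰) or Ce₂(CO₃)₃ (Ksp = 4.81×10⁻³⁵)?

Ce₂(CO₃)₃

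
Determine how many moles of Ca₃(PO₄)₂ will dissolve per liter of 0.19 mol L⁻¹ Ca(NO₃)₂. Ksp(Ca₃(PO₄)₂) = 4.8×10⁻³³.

4.2×10⁻¹⁶ M

Ca₃(PO₄)₂(s) ⇌ 3 Ca²⁺(aq) + 2 PO₄³⁻(aq)
Let s be the solubility of Ca₃(PO₄)₂ here. The common ion gives [Ca²⁺] ≈ 0.19 mol L⁻¹, and [PO₄³⁻] = 2s.
Ksp = [Ca²⁺]^3[PO₄³⁻]^2 = (0.19)^3(2s)^2
(2s)^2 = 4.8×10⁻³³ / (0.19)^3 = 7.0×10⁻³¹
s = 4.2×10⁻¹⁶ mol L⁻¹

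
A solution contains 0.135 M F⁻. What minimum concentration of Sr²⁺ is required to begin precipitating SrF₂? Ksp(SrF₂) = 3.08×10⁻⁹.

Precipitation begins when Q = Ksp.
SrF₂(s) ⇌ Sr²⁺(aq) + 2 F⁻(aq)
Ksp = [Sr²⁺][F⁻]^2 = [Sr²⁺](0.135)^2
[Sr²⁺] = 3.08×10⁻⁹ / (0.135)^2 = 1.69×10⁻⁷
[Sr²⁺] = 1.69×10⁻⁷ M

1.69×10⁻⁷ M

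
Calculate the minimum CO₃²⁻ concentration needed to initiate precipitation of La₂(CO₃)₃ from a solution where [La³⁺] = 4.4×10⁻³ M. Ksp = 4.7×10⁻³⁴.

2.9×10⁻¹⁰ M

Precipitation of each salt begins when its ion product equals Ksp.
La₂(CO₃)₃(s) ⇌ 2 La³⁺(aq) + 3 CO₃²⁻(aq)
Ksp = [La³⁺]^2[CO₃²⁻]^3 = [CO₃²⁻]^3(4.4×10⁻³)^2
[CO₃²⁻]^3 = 4.7×10⁻³⁴ / (4.4×10⁻³)^2 = 2.4×10⁻²⁹
[CO₃²⁻] = 2.9×10⁻¹⁰ M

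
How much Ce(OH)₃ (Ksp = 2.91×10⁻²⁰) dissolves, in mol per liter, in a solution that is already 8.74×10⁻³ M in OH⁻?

Ce(OH)₃(s) ⇌ Ce³⁺(aq) + 3 OH⁻(aq)
With OH⁻ already at 8.74×10⁻³ M and s small, take [OH⁻] ≈ 8.74×10⁻³ M and [Ce³⁺] = s.
Ksp = [Ce³⁺][OH⁻]^3 = s(8.74×10⁻³)^3
s = 2.91×10⁻²⁰ / (8.74×10⁻³)^3 = 4.36×10⁻¹⁴
s = 4.36×10⁻¹⁴ M

4.36×10⁻¹⁴ M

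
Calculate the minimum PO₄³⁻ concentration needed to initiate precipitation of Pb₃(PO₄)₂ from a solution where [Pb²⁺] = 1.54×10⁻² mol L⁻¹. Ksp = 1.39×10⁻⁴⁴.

Precipitation of each salt begins when its ion product equals Ksp.
Pb₃(PO₄)₂(s) ⇌ 3 Pb²⁺(aq) + 2 PO₄³⁻(aq)
Ksp = [Pb²⁺]^3[PO₄³⁻]^2 = [PO₄³⁻]^2(1.54×10⁻²)^3
[PO₄³⁻]^2 = 1.39×10⁻⁴⁴ / (1.54×10⁻²)^3 = 3.81×10⁻³⁹
[PO₄³⁻] = 6.17×10⁻²⁰ mol L⁻¹

6.17×10⁻²⁰ M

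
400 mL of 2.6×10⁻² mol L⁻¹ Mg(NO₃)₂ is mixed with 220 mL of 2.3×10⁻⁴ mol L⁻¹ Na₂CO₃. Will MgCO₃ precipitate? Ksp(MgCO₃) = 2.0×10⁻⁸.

Yes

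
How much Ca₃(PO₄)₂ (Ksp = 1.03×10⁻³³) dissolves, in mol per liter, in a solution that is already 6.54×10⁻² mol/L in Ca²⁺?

9.59×10⁻¹⁶ M

Ca₃(PO₄)₂(s) ⇌ 3 Ca²⁺(aq) + 2 PO₄³⁻(aq)
With Ca²⁺ already at 6.54×10⁻² mol/L and s small, take [Ca²⁺] ≈ 6.54×10⁻² mol/L and [PO₄³⁻] = 2s.
Ksp = [Ca²⁺]^3[PO₄³⁻]^2 = (6.54×10⁻²)^3(2s)^2
(2s)^2 = 1.03×10⁻³³ / (6.54×10⁻²)^3 = 3.68×10⁻³⁰
s = 9.59×10⁻¹⁶ mol/L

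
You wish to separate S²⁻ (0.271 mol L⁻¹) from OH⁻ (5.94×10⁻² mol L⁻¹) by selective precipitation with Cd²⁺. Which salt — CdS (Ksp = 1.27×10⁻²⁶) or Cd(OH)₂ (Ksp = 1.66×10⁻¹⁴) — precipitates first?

CdS

Precipitation begins when Q = Ksp.
For CdS: [Cd²⁺] = (Ksp/[S²⁻]) = 4.69×10⁻²⁶ mol L⁻¹
For Cd(OH)₂: [Cd²⁺] = (Ksp/[OH⁻]^2) = 4.70×10⁻¹² mol L⁻¹
Since CdS needs less Cd²⁺ to reach saturation, it precipitates first.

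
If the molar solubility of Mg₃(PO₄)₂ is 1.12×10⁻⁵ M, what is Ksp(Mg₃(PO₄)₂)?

Mg₃(PO₄)₂(s) ⇌ 3 Mg²⁺(aq) + 2 PO₄³⁻(aq)
Let s be the molar solubility. Then [Mg²⁺] = 3s and [PO₄³⁻] = 2s.
Ksp = [Mg²⁺]^3[PO₄³⁻]^2 = (3s)^3 · (2s)^2 = 108s^5
Ksp = 108 × (1.12×10⁻⁵)^5 = 1.90×10⁻²³

Ksp = 1.90×10⁻²³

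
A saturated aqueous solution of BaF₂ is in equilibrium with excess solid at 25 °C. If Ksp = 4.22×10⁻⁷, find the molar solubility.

BaF₂(s) ⇌ Ba²⁺(aq) + 2 F⁻(aq)
With molar solubility s: [Ba²⁺] = s, [F⁻] = 2s.
Ksp = [Ba²⁺][F⁻]^2 = s · (2s)^2 = 4s^3
4s^3 = 4.22×10⁻⁷  ⇒  s^3 = 1.06×10⁻⁷
s = (1.06×10⁻⁷)^(1/3) = 4.73×10⁻³ mol/L

4.73×10⁻³ M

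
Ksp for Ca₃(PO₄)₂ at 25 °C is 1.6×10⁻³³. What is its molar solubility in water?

1.1×10⁻⁷ M

Ca₃(PO₄)₂(s) ⇌ 3 Ca²⁺(aq) + 2 PO₄³⁻(aq)
Let s be the molar solubility. Then [Ca²⁺] = 3s and [PO₄³⁻] = 2s.
Ksp = [Ca²⁺]^3[PO₄³⁻]^2 = (3s)^3 · (2s)^2 = 108s^5
108s^5 = 1.6×10⁻³³  ⇒  s^5 = 1.5×10⁻³⁵
Taking the 5th root, s = 1.1×10⁻⁷ M.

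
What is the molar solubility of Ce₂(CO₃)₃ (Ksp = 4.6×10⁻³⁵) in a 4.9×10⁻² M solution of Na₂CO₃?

Ce₂(CO₃)₃(s) ⇌ 2 Ce³⁺(aq) + 3 CO₃²⁻(aq)
CO₃²⁻ is already present at 4.9×10⁻² M. If s mol/L of Ce₂(CO₃)₃ dissolves, [Ce³⁺] = 2s while [CO₃²⁻] ≈ 4.9×10⁻² M.
Ksp = [Ce³⁺]^2[CO₃²⁻]^3 = (2s)^2(4.9×10⁻²)^3
(2s)^2 = 4.6×10⁻³⁵ / (4.9×10⁻²)^3 = 3.9×10⁻³¹
s = 3.1×10⁻¹⁶ M

3.1×10⁻¹⁶ M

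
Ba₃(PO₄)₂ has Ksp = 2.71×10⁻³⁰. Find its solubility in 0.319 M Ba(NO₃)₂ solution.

4.57×10⁻¹⁵ M

Ba₃(PO₄)₂(s) ⇌ 3 Ba²⁺(aq) + 2 PO₄³⁻(aq)
Let s be the solubility of Ba₃(PO₄)₂ here. The common ion gives [Ba²⁺] ≈ 0.319 M, and [PO₄³⁻] = 2s.
Ksp = [Ba²⁺]^3[PO₄³⁻]^2 = (0.319)^3(2s)^2
(2s)^2 = 2.71×10⁻³⁰ / (0.319)^3 = 8.35×10⁻²⁹
s = 4.57×10⁻¹⁵ M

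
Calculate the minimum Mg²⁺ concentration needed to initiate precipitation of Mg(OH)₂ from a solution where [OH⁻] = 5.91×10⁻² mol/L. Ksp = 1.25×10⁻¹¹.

3.58×10⁻⁹ M

The threshold for precipitation is Q = Ksp.
Mg(OH)₂(s) ⇌ Mg²⁺(aq) + 2 OH⁻(aq)
Ksp = [Mg²⁺][OH⁻]^2 = [Mg²⁺](5.91×10⁻²)^2
[Mg²⁺] = 1.25×10⁻¹¹ / (5.91×10⁻²)^2 = 3.58×10⁻⁹
[Mg²⁺] = 3.58×10⁻⁹ mol/L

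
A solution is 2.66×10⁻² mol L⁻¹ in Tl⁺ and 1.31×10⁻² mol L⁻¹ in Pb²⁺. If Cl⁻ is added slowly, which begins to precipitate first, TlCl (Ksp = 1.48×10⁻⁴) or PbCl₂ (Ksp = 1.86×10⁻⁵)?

TlCl

The threshold for precipitation is Q = Ksp.
For TlCl: [Cl⁻] = (Ksp/[Tl⁺]) = 5.56×10⁻³ mol L⁻¹
For PbCl₂: [Cl⁻] = (Ksp/[Pb²⁺])^(1/2) = 3.77×10⁻² mol L⁻¹
Since TlCl needs less Cl⁻ to reach saturation, it precipitates first.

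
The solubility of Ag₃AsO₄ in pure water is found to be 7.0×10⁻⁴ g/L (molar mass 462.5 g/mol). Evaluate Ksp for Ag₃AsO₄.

Convert to molarity: s = 7.0×10⁻⁴ / 462.5 = 1.514×10⁻⁶ mol/L
Ag₃AsO₄(s) ⇌ 3 Ag⁺(aq) + AsO₄³⁻(aq)
For each mole of Ag₃AsO₄ that dissolves per liter, [Ag⁺] = 3s and [AsO₄³⁻] = s; let s denote this solubility.
Ksp = [Ag⁺]^3[AsO₄³⁻] = (3s)^3 · s = 27s^4
Ksp = 27 × (1.514×10⁻⁶)^4 = 1.4×10⁻²²

Ksp = 1.4×10⁻²²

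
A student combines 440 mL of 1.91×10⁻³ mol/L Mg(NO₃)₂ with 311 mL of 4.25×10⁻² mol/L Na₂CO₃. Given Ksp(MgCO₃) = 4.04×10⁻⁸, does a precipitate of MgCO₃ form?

Yes

After mixing, V = 440 mL + 311 mL = 751 mL.
[Mg²⁺] = (1.91×10⁻³)(440)/751 = 1.12×10⁻³ mol/L
[CO₃²⁻] = (4.25×10⁻²)(311)/751 = 1.76×10⁻² mol/L
Q = [Mg²⁺][CO₃²⁻] = 1.97×10⁻⁵
Because Q > Ksp (1.97×10⁻⁵ vs 4.04×10⁻⁸), a precipitate of MgCO₃ forms.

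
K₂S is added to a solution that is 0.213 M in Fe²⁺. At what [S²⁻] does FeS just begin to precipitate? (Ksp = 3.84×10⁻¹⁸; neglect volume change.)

1.80×10⁻¹⁷ M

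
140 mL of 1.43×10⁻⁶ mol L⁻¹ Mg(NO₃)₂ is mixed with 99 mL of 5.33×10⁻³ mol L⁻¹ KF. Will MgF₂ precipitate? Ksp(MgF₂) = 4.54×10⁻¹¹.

Total volume after mixing = 140 + 99 = 239 mL.
[Mg²⁺] = (1.43×10⁻⁶)(140)/239 = 8.38×10⁻⁷ mol L⁻¹
[F⁻] = (5.33×10⁻³)(99)/239 = 2.21×10⁻³ mol L⁻¹
Q = [Mg²⁺][F⁻]^2 = 4.08×10⁻¹²
Since Q (4.08×10⁻¹²) is less than Ksp (4.54×10⁻¹¹), no MgF₂ precipitates.

No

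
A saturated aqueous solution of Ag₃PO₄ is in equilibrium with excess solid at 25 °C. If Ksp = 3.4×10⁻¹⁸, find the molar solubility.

Ag₃PO₄(s) ⇌ 3 Ag⁺(aq) + PO₄³⁻(aq)
Let s be the molar solubility. Then [Ag⁺] = 3s and [PO₄³⁻] = s.
Ksp = [Ag⁺]^3[PO₄³⁻] = (3s)^3 · s = 27s^4
27s^4 = 3.4×10⁻¹⁸  ⇒  s^4 = 1.3×10⁻¹⁹
s = (1.3×10⁻¹⁹)^(1/4) = 1.9×10⁻⁵ mol L⁻¹

1.9×10⁻⁵ M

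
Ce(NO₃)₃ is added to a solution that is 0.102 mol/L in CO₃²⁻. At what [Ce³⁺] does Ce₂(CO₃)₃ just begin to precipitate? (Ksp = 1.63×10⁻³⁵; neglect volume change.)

Precipitation begins when Q = Ksp.
Ce₂(CO₃)₃(s) ⇌ 2 Ce³⁺(aq) + 3 CO₃²⁻(aq)
Ksp = [Ce³⁺]^2[CO₃²⁻]^3 = [Ce³⁺]^2(0.102)^3
[Ce³⁺]^2 = 1.63×10⁻³⁵ / (0.102)^3 = 1.54×10⁻³²
[Ce³⁺] = 1.24×10⁻¹⁶ mol/L

1.24×10⁻¹⁶ M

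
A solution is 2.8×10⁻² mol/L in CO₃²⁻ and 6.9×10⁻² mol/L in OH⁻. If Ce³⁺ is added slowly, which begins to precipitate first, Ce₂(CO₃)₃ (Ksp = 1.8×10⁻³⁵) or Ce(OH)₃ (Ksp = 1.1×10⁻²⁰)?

Precipitation of each salt begins when its ion product equals Ksp.
For Ce₂(CO₃)₃: [Ce³⁺] = (Ksp/[CO₃²⁻]^3)^(1/2) = 9.1×10⁻¹⁶ mol/L
For Ce(OH)₃: [Ce³⁺] = (Ksp/[OH⁻]^3) = 3.3×10⁻¹⁷ mol/L
The smaller threshold [Ce³⁺] is reached first, so Ce(OH)₃ precipitates first.

Ce(OH)₃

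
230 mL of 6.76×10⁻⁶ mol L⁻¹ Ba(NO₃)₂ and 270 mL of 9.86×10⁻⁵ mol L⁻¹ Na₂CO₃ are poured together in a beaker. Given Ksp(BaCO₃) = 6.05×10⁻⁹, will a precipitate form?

No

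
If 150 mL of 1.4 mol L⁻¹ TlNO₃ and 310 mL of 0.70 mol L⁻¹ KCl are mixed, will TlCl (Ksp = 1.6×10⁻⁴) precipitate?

The combined volume is 460 mL.
[Tl⁺] = (1.4)(150)/460 = 0.46 mol L⁻¹
[Cl⁻] = (0.70)(310)/460 = 0.47 mol L⁻¹
Q = [Tl⁺][Cl⁻] = 0.22
Since Q (0.22) exceeds Ksp (1.6×10⁻⁴), TlCl will precipitate.

Yes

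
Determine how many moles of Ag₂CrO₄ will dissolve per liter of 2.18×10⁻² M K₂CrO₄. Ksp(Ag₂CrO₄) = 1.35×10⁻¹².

Ag₂CrO₄(s) ⇌ 2 Ag⁺(aq) + CrO₄²⁻(aq)
Let s be the solubility of Ag₂CrO₄ here. The common ion gives [CrO₄²⁻] ≈ 2.18×10⁻² M, and [Ag⁺] = 2s.
Ksp = [Ag⁺]^2[CrO₄²⁻] = (2s)^2(2.18×10⁻²)
(2s)^2 = 1.35×10⁻¹² / (2.18×10⁻²) = 6.19×10⁻¹¹
s = 3.93×10⁻⁶ M

3.93×10⁻⁶ M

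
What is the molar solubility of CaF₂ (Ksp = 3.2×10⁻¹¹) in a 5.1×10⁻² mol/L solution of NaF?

CaF₂(s) ⇌ Ca²⁺(aq) + 2 F⁻(aq)
Let s be the solubility of CaF₂ here. The common ion gives [F⁻] ≈ 5.1×10⁻² mol/L, and [Ca²⁺] = s.
Ksp = [Ca²⁺][F⁻]^2 = s(5.1×10⁻²)^2
s = 3.2×10⁻¹¹ / (5.1×10⁻²)^2 = 1.2×10⁻⁸
s = 1.2×10⁻⁸ mol/L

1.2×10⁻⁸ M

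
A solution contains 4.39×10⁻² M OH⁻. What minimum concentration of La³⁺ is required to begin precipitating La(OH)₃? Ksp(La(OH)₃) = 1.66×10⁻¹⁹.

1.96×10⁻¹⁵ M

Precipitation of each salt begins when its ion product equals Ksp.
La(OH)₃(s) ⇌ La³⁺(aq) + 3 OH⁻(aq)
Ksp = [La³⁺][OH⁻]^3 = [La³⁺](4.39×10⁻²)^3
[La³⁺] = 1.66×10⁻¹⁹ / (4.39×10⁻²)^3 = 1.96×10⁻¹⁵
[La³⁺] = 1.96×10⁻¹⁵ M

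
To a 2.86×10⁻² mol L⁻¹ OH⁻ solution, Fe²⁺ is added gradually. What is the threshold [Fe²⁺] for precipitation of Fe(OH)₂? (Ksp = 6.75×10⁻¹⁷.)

8.25×10⁻¹⁴ M

Each salt precipitates once Q = Ksp for that salt.
Fe(OH)₂(s) ⇌ Fe²⁺(aq) + 2 OH⁻(aq)
Ksp = [Fe²⁺][OH⁻]^2 = [Fe²⁺](2.86×10⁻²)^2
[Fe²⁺] = 6.75×10⁻¹⁷ / (2.86×10⁻²)^2 = 8.25×10⁻¹⁴
[Fe²⁺] = 8.25×10⁻¹⁴ mol L⁻¹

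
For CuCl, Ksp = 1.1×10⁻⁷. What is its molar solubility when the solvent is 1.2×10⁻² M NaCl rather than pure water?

CuCl(s) ⇌ Cu⁺(aq) + Cl⁻(aq)
Let s be the solubility of CuCl here. The common ion gives [Cl⁻] ≈ 1.2×10⁻² M, and [Cu⁺] = s.
Ksp = [Cu⁺][Cl⁻] = s(1.2×10⁻²)
s = 1.1×10⁻⁷ / (1.2×10⁻²) = 9.2×10⁻⁶
s = 9.2×10⁻⁶ M

9.2×10⁻⁶ M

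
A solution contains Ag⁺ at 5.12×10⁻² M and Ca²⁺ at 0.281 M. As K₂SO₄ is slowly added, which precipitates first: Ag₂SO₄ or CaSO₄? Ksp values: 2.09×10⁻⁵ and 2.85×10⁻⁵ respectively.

CaSO₄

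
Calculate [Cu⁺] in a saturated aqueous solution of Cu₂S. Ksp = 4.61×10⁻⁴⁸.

Cu₂S(s) ⇌ 2 Cu⁺(aq) + S²⁻(aq)
Call the molar solubility s, so that [Cu⁺] = 2s and [S²⁻] = s.
Ksp = [Cu⁺]^2[S²⁻] = (2s)^2 · s = 4s^3 = 4.61×10⁻⁴⁸
s = 1.05×10⁻¹⁶ mol/L
[Cu⁺] = 2s = 2.10×10⁻¹⁶ mol/L

2.10×10⁻¹⁶ M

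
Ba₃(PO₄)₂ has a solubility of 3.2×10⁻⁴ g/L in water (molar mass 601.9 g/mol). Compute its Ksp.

Ksp = 4.6×10⁻³⁰

Convert to molarity: s = 3.2×10⁻⁴ / 601.9 = 5.316×10⁻⁷ mol/L
Ba₃(PO₄)₂(s) ⇌ 3 Ba²⁺(aq) + 2 PO₄³⁻(aq)
If s mol/L of Ba₃(PO₄)₂ dissolves, [Ba²⁺] = 3s and [PO₄³⁻] = 2s.
Ksp = [Ba²⁺]^3[PO₄³⁻]^2 = (3s)^3 · (2s)^2 = 108s^5
Ksp = 108 × (5.316×10⁻⁷)^5 = 4.6×10⁻³⁰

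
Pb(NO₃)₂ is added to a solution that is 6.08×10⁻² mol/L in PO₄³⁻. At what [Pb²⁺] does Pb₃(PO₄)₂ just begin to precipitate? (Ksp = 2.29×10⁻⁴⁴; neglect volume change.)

1.84×10⁻¹⁴ M

A salt starts to precipitate once the ion product Q reaches its Ksp.
Pb₃(PO₄)₂(s) ⇌ 3 Pb²⁺(aq) + 2 PO₄³⁻(aq)
Ksp = [Pb²⁺]^3[PO₄³⁻]^2 = [Pb²⁺]^3(6.08×10⁻²)^2
[Pb²⁺]^3 = 2.29×10⁻⁴⁴ / (6.08×10⁻²)^2 = 6.19×10⁻⁴²
[Pb²⁺] = 1.84×10⁻¹⁴ mol/L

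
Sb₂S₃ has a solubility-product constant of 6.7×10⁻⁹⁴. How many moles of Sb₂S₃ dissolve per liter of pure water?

Sb₂S₃(s) ⇌ 2 Sb³⁺(aq) + 3 S²⁻(aq)
Let s be the molar solubility. Then [Sb³⁺] = 2s and [S²⁻] = 3s.
Ksp = [Sb³⁺]^2[S²⁻]^3 = (2s)^2 · (3s)^3 = 108s^5
108s^5 = 6.7×10⁻⁹⁴  ⇒  s^5 = 6.2×10⁻⁹⁶
Taking the 5th root, s = 9.1×10⁻²⁰ mol L⁻¹.

9.1×10⁻²⁰ M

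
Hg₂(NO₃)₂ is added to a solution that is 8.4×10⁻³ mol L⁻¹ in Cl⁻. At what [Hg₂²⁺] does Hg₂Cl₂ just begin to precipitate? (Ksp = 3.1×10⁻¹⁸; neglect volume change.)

Precipitation of each salt begins when its ion product equals Ksp.
Hg₂Cl₂(s) ⇌ Hg₂²⁺(aq) + 2 Cl⁻(aq)
Ksp = [Hg₂²⁺][Cl⁻]^2 = [Hg₂²⁺](8.4×10⁻³)^2
[Hg₂²⁺] = 3.1×10⁻¹⁸ / (8.4×10⁻³)^2 = 4.4×10⁻¹⁴
[Hg₂²⁺] = 4.4×10⁻¹⁴ mol L⁻¹

4.4×10⁻¹⁴ M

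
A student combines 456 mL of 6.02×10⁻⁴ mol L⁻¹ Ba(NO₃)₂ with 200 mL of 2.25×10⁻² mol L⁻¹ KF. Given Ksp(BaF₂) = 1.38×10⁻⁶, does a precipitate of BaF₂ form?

No

Total volume after mixing = 456 + 200 = 656 mL.
[Ba²⁺] = (6.02×10⁻⁴)(456)/656 = 4.18×10⁻⁴ mol L⁻¹
[F⁻] = (2.25×10⁻²)(200)/656 = 6.86×10⁻³ mol L⁻¹
Q = [Ba²⁺][F⁻]^2 = 1.97×10⁻⁸
Since Q (1.97×10⁻⁸) is less than Ksp (1.38×10⁻⁶), no BaF₂ precipitates.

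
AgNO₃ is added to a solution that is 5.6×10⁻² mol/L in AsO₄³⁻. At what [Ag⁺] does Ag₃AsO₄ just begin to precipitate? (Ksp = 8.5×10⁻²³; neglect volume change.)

1.1×10⁻⁷ M

A salt starts to precipitate once the ion product Q reaches its Ksp.
Ag₃AsO₄(s) ⇌ 3 Ag⁺(aq) + AsO₄³⁻(aq)
Ksp = [Ag⁺]^3[AsO₄³⁻] = [Ag⁺]^3(5.6×10⁻²)
[Ag⁺]^3 = 8.5×10⁻²³ / (5.6×10⁻²) = 1.5×10⁻²¹
[Ag⁺] = 1.1×10⁻⁷ mol/L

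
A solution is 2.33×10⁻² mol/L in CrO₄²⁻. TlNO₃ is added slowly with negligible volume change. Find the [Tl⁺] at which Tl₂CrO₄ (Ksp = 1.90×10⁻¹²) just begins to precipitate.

9.03×10⁻⁶ M

Precipitation begins when Q = Ksp.
Tl₂CrO₄(s) ⇌ 2 Tl⁺(aq) + CrO₄²⁻(aq)
Ksp = [Tl⁺]^2[CrO₄²⁻] = [Tl⁺]^2(2.33×10⁻²)
[Tl⁺]^2 = 1.90×10⁻¹² / (2.33×10⁻²) = 8.15×10⁻¹¹
[Tl⁺] = 9.03×10⁻⁶ mol/L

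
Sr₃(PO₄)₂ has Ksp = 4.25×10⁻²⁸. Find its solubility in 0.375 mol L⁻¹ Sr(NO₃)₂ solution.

4.49×10⁻¹⁴ M

Sr₃(PO₄)₂(s) ⇌ 3 Sr²⁺(aq) + 2 PO₄³⁻(aq)
Sr²⁺ is already present at 0.375 mol L⁻¹. If s mol/L of Sr₃(PO₄)₂ dissolves, [PO₄³⁻] = 2s while [Sr²⁺] ≈ 0.375 mol L⁻¹.
Ksp = [Sr²⁺]^3[PO₄³⁻]^2 = (0.375)^3(2s)^2
(2s)^2 = 4.25×10⁻²⁸ / (0.375)^3 = 8.06×10⁻²⁷
s = 4.49×10⁻¹⁴ mol L⁻¹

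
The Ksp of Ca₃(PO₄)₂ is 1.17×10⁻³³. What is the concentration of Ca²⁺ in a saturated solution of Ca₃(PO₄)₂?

3.05×10⁻⁷ M

Ca₃(PO₄)₂(s) ⇌ 3 Ca²⁺(aq) + 2 PO₄³⁻(aq)
Let s be the molar solubility. Then [Ca²⁺] = 3s and [PO₄³⁻] = 2s.
Ksp = [Ca²⁺]^3[PO₄³⁻]^2 = (3s)^3 · (2s)^2 = 108s^5 = 1.17×10⁻³³
s = 1.02×10⁻⁷ mol L⁻¹
[Ca²⁺] = 3s = 3.05×10⁻⁷ mol L⁻¹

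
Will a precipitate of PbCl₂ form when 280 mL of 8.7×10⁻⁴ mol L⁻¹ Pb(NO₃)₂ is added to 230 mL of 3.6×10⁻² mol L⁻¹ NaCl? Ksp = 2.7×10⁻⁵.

No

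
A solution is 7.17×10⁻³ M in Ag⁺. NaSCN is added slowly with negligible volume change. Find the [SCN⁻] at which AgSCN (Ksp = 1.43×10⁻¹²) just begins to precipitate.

1.99×10⁻¹⁰ M

Precipitation of each salt begins when its ion product equals Ksp.
AgSCN(s) ⇌ Ag⁺(aq) + SCN⁻(aq)
Ksp = [Ag⁺][SCN⁻] = [SCN⁻](7.17×10⁻³)
[SCN⁻] = 1.43×10⁻¹² / (7.17×10⁻³) = 1.99×10⁻¹⁰
[SCN⁻] = 1.99×10⁻¹⁰ M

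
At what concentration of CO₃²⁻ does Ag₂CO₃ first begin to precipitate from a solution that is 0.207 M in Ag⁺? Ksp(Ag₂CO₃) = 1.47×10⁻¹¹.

3.43×10⁻¹⁰ M

The threshold for precipitation is Q = Ksp.
Ag₂CO₃(s) ⇌ 2 Ag⁺(aq) + CO₃²⁻(aq)
Ksp = [Ag⁺]^2[CO₃²⁻] = [CO₃²⁻](0.207)^2
[CO₃²⁻] = 1.47×10⁻¹¹ / (0.207)^2 = 3.43×10⁻¹⁰
[CO₃²⁻] = 3.43×10⁻¹⁰ M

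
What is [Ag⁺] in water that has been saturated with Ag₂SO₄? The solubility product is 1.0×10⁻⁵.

2.7×10⁻² M

Ag₂SO₄(s) ⇌ 2 Ag⁺(aq) + SO₄²⁻(aq)
For each mole of Ag₂SO₄ that dissolves per liter, [Ag⁺] = 2s and [SO₄²⁻] = s; let s denote this solubility.
Ksp = [Ag⁺]^2[SO₄²⁻] = (2s)^2 · s = 4s^3 = 1.0×10⁻⁵
s = 1.4×10⁻² M
[Ag⁺] = 2s = 2.7×10⁻² M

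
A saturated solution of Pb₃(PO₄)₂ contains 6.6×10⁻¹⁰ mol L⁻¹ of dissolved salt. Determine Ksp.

Pb₃(PO₄)₂(s) ⇌ 3 Pb²⁺(aq) + 2 PO₄³⁻(aq)
For each mole of Pb₃(PO₄)₂ that dissolves per liter, [Pb²⁺] = 3s and [PO₄³⁻] = 2s; let s denote this solubility.
Ksp = [Pb²⁺]^3[PO₄³⁻]^2 = (3s)^3 · (2s)^2 = 108s^5
Ksp = 108 × (6.6×10⁻¹⁰)^5 = 1.4×10⁻⁴⁴

Ksp = 1.4×10⁻⁴⁴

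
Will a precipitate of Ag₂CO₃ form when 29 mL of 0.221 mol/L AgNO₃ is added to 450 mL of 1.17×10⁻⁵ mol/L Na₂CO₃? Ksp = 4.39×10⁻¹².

Yes

The combined volume is 479 mL.
[Ag⁺] = (0.221)(29)/479 = 1.34×10⁻² mol/L
[CO₃²⁻] = (1.17×10⁻⁵)(450)/479 = 1.10×10⁻⁵ mol/L
Q = [Ag⁺]^2[CO₃²⁻] = 1.97×10⁻⁹
Because Q > Ksp (1.97×10⁻⁹ vs 4.39×10⁻¹²), a precipitate of Ag₂CO₃ forms.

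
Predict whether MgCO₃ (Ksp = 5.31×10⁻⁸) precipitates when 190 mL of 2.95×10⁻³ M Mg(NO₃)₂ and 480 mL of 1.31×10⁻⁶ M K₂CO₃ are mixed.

No

The combined volume is 670 mL.
[Mg²⁺] = (2.95×10⁻³)(190)/670 = 8.37×10⁻⁴ M
[CO₃²⁻] = (1.31×10⁻⁶)(480)/670 = 9.39×10⁻⁷ M
Q = [Mg²⁺][CO₃²⁻] = 7.85×10⁻¹⁰
Q < Ksp (7.85×10⁻¹⁰ vs 5.31×10⁻⁸); the solution remains unsaturated and no precipitate forms.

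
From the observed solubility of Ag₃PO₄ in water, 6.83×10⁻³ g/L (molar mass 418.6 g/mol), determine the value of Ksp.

Ksp = 1.91×10⁻¹⁸

Convert to molarity: s = 6.83×10⁻³ / 418.6 = 1.6316×10⁻⁵ mol/L
Ag₃PO₄(s) ⇌ 3 Ag⁺(aq) + PO₄³⁻(aq)
With molar solubility s: [Ag⁺] = 3s, [PO₄³⁻] = s.
Ksp = [Ag⁺]^3[PO₄³⁻] = (3s)^3 · s = 27s^4
Ksp = 27 × (1.6316×10⁻⁵)^4 = 1.91×10⁻¹⁸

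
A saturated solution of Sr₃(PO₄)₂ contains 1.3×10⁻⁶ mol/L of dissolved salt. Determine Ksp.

Sr₃(PO₄)₂(s) ⇌ 3 Sr²⁺(aq) + 2 PO₄³⁻(aq)
For each mole of Sr₃(PO₄)₂ that dissolves per liter, [Sr²⁺] = 3s and [PO₄³⁻] = 2s; let s denote this solubility.
Ksp = [Sr²⁺]^3[PO₄³⁻]^2 = (3s)^3 · (2s)^2 = 108s^5
Ksp = 108 × (1.3×10⁻⁶)^5 = 4.0×10⁻²⁸

Ksp = 4.0×10⁻²⁸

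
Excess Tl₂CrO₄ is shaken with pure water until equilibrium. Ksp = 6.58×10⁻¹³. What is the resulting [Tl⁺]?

Tl₂CrO₄(s) ⇌ 2 Tl⁺(aq) + CrO₄²⁻(aq)
Let s be the molar solubility. Then [Tl⁺] = 2s and [CrO₄²⁻] = s.
Ksp = [Tl⁺]^2[CrO₄²⁻] = (2s)^2 · s = 4s^3 = 6.58×10⁻¹³
s = 5.48×10⁻⁵ M
[Tl⁺] = 2s = 1.10×10⁻⁴ M

1.10×10⁻⁴ M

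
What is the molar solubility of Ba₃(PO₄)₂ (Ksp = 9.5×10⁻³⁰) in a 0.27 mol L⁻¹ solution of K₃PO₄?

1.7×10⁻¹⁰ M

Ba₃(PO₄)₂(s) ⇌ 3 Ba²⁺(aq) + 2 PO₄³⁻(aq)
PO₄³⁻ is already present at 0.27 mol L⁻¹. If s mol/L of Ba₃(PO₄)₂ dissolves, [Ba²⁺] = 3s while [PO₄³⁻] ≈ 0.27 mol L⁻¹.
Ksp = [Ba²⁺]^3[PO₄³⁻]^2 = (3s)^3(0.27)^2
(3s)^3 = 9.5×10⁻³⁰ / (0.27)^2 = 1.3×10⁻²⁸
s = 1.7×10⁻¹⁰ mol L⁻¹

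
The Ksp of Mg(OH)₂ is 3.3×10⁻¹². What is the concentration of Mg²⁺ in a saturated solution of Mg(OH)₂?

9.4×10⁻⁵ M

Mg(OH)₂(s) ⇌ Mg²⁺(aq) + 2 OH⁻(aq)
Call the molar solubility s, so that [Mg²⁺] = s and [OH⁻] = 2s.
Ksp = [Mg²⁺][OH⁻]^2 = s · (2s)^2 = 4s^3 = 3.3×10⁻¹²
s = 9.4×10⁻⁵ M
[Mg²⁺] = s = 9.4×10⁻⁵ M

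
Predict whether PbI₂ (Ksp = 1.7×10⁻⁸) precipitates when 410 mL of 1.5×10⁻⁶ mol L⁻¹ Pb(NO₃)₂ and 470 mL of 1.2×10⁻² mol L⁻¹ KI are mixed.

Total volume after mixing = 410 + 470 = 880 mL.
[Pb²⁺] = (1.5×10⁻⁶)(410)/880 = 7.0×10⁻⁷ mol L⁻¹
[I⁻] = (1.2×10⁻²)(470)/880 = 6.4×10⁻³ mol L⁻¹
Q = [Pb²⁺][I⁻]^2 = 2.9×10⁻¹¹
Q < Ksp (2.9×10⁻¹¹ vs 1.7×10⁻⁸); the solution remains unsaturated and no precipitate forms.

No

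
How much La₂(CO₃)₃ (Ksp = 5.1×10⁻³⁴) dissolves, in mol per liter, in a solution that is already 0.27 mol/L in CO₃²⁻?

La₂(CO₃)₃(s) ⇌ 2 La³⁺(aq) + 3 CO₃²⁻(aq)
CO₃²⁻ is already present at 0.27 mol/L. If s mol/L of La₂(CO₃)₃ dissolves, [La³⁺] = 2s while [CO₃²⁻] ≈ 0.27 mol/L.
Ksp = [La³⁺]^2[CO₃²⁻]^3 = (2s)^2(0.27)^3
(2s)^2 = 5.1×10⁻³⁴ / (0.27)^3 = 2.6×10⁻³²
s = 8.0×10⁻¹⁷ mol/L

8.0×10⁻¹⁷ M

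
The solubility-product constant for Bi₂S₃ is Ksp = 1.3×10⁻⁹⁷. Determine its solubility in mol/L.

1.6×10⁻²⁰ M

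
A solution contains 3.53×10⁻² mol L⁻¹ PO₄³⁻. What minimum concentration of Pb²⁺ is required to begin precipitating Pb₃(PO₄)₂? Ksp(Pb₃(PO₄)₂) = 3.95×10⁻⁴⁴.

3.16×10⁻¹⁴ M

The threshold for precipitation is Q = Ksp.
Pb₃(PO₄)₂(s) ⇌ 3 Pb²⁺(aq) + 2 PO₄³⁻(aq)
Ksp = [Pb²⁺]^3[PO₄³⁻]^2 = [Pb²⁺]^3(3.53×10⁻²)^2
[Pb²⁺]^3 = 3.95×10⁻⁴⁴ / (3.53×10⁻²)^2 = 3.17×10⁻⁴¹
[Pb²⁺] = 3.16×10⁻¹⁴ mol L⁻¹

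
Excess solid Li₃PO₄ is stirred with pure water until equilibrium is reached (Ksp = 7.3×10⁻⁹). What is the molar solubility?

Li₃PO₄(s) ⇌ 3 Li⁺(aq) + PO₄³⁻(aq)
For each mole of Li₃PO₄ that dissolves per liter, [Li⁺] = 3s and [PO₄³⁻] = s; let s denote this solubility.
Ksp = [Li⁺]^3[PO₄³⁻] = (3s)^3 · s = 27s^4
27s^4 = 7.3×10⁻⁹  ⇒  s^4 = 2.7×10⁻¹⁰
s = 4.1×10⁻³ mol L⁻¹

4.1×10⁻³ M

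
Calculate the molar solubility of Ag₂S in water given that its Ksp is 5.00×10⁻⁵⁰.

2.32×10⁻¹⁷ M

Ag₂S(s) ⇌ 2 Ag⁺(aq) + S²⁻(aq)
Call the molar solubility s, so that [Ag⁺] = 2s and [S²⁻] = s.
Ksp = [Ag⁺]^2[S²⁻] = (2s)^2 · s = 4s^3
4s^3 = 5.00×10⁻⁵⁰  ⇒  s^3 = 1.25×10⁻⁵⁰
s = 2.32×10⁻¹⁷ M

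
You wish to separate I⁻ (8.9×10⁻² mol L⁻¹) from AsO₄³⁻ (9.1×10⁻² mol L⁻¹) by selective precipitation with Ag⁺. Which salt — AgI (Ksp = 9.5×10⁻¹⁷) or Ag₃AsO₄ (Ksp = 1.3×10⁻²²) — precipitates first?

AgI

Each salt precipitates once Q = Ksp for that salt.
For AgI: [Ag⁺] = (Ksp/[I⁻]) = 1.1×10⁻¹⁵ mol L⁻¹
For Ag₃AsO₄: [Ag⁺] = (Ksp/[AsO₄³⁻])^(1/3) = 1.1×10⁻⁷ mol L⁻¹
AgI requires the lower [Ag⁺], so it precipitates first.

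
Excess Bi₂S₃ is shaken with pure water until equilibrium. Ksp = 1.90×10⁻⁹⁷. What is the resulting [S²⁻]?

5.32×10⁻²⁰ M

Bi₂S₃(s) ⇌ 2 Bi³⁺(aq) + 3 S²⁻(aq)
For each mole of Bi₂S₃ that dissolves per liter, [Bi³⁺] = 2s and [S²⁻] = 3s; let s denote this solubility.
Ksp = [Bi³⁺]^2[S²⁻]^3 = (2s)^2 · (3s)^3 = 108s^5 = 1.90×10⁻⁹⁷
s = 1.77×10⁻²⁰ mol/L
[S²⁻] = 3s = 5.32×10⁻²⁰ mol/L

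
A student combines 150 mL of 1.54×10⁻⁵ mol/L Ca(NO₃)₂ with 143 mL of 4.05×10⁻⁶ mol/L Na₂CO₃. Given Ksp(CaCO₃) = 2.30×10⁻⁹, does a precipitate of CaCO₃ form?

Total volume after mixing = 150 + 143 = 293 mL.
[Ca²⁺] = (1.54×10⁻⁵)(150)/293 = 7.88×10⁻⁶ mol/L
[CO₃²⁻] = (4.05×10⁻⁶)(143)/293 = 1.98×10⁻⁶ mol/L
Q = [Ca²⁺][CO₃²⁻] = 1.56×10⁻¹¹
Q = 1.56×10⁻¹¹ < Ksp = 2.30×10⁻⁹, so the solution is unsaturated and no precipitate forms.

No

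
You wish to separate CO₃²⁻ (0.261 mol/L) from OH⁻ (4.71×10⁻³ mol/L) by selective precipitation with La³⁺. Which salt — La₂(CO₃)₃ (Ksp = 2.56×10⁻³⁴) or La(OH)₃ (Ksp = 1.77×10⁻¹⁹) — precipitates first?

The threshold for precipitation is Q = Ksp.
For La₂(CO₃)₃: [La³⁺] = (Ksp/[CO₃²⁻]^3)^(1/2) = 1.20×10⁻¹⁶ mol/L
For La(OH)₃: [La³⁺] = (Ksp/[OH⁻]^3) = 1.69×10⁻¹² mol/L
La₂(CO₃)₃ requires the lower [La³⁺], so it precipitates first.

La₂(CO₃)₃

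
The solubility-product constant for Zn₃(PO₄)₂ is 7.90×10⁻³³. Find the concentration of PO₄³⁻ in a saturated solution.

Zn₃(PO₄)₂(s) ⇌ 3 Zn²⁺(aq) + 2 PO₄³⁻(aq)
Let s be the molar solubility. Then [Zn²⁺] = 3s and [PO₄³⁻] = 2s.
Ksp = [Zn²⁺]^3[PO₄³⁻]^2 = (3s)^3 · (2s)^2 = 108s^5 = 7.90×10⁻³³
s = 1.49×10⁻⁷ mol L⁻¹
[PO₄³⁻] = 2s = 2.98×10⁻⁷ mol L⁻¹

2.98×10⁻⁷ M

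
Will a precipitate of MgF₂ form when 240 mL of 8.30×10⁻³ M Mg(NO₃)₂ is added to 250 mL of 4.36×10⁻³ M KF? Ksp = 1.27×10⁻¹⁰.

After mixing, V = 240 mL + 250 mL = 490 mL.
[Mg²⁺] = (8.30×10⁻³)(240)/490 = 4.07×10⁻³ M
[F⁻] = (4.36×10⁻³)(250)/490 = 2.22×10⁻³ M
Q = [Mg²⁺][F⁻]^2 = 2.01×10⁻⁸
Q = 2.01×10⁻⁸ > Ksp = 1.27×10⁻¹⁰, so the solution is supersaturated and MgF₂ precipitates.

Yes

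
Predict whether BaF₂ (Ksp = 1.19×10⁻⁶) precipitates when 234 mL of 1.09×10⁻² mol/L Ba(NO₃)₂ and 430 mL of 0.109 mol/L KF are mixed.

After mixing, V = 234 mL + 430 mL = 664 mL.
[Ba²⁺] = (1.09×10⁻²)(234)/664 = 3.84×10⁻³ mol/L
[F⁻] = (0.109)(430)/664 = 7.06×10⁻² mol/L
Q = [Ba²⁺][F⁻]^2 = 1.91×10⁻⁵
Q = 1.91×10⁻⁵ > Ksp = 1.19×10⁻⁶, so the solution is supersaturated and BaF₂ precipitates.

Yes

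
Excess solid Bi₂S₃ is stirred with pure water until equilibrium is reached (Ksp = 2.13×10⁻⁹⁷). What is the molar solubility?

1.82×10⁻²⁰ M

Bi₂S₃(s) ⇌ 2 Bi³⁺(aq) + 3 S²⁻(aq)
If s mol/L of Bi₂S₃ dissolves, [Bi³⁺] = 2s and [S²⁻] = 3s.
Ksp = [Bi³⁺]^2[S²⁻]^3 = (2s)^2 · (3s)^3 = 108s^5
108s^5 = 2.13×10⁻⁹⁷  ⇒  s^5 = 1.97×10⁻⁹⁹
s = 1.82×10⁻²⁰ mol/L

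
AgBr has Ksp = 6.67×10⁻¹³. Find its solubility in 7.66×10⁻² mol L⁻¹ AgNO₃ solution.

8.71×10⁻¹² M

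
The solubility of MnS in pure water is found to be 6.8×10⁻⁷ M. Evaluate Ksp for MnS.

MnS(s) ⇌ Mn²⁺(aq) + S²⁻(aq)
If s mol/L of MnS dissolves, [Mn²⁺] = s and [S²⁻] = s.
Ksp = [Mn²⁺][S²⁻] = s · s = s^2
Ksp = (6.8×10⁻⁷)^2 = 4.6×10⁻¹³

Ksp = 4.6×10⁻¹³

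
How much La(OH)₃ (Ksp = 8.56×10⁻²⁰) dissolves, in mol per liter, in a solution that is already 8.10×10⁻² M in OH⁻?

La(OH)₃(s) ⇌ La³⁺(aq) + 3 OH⁻(aq)
With OH⁻ already at 8.10×10⁻² M and s small, take [OH⁻] ≈ 8.10×10⁻² M and [La³⁺] = s.
Ksp = [La³⁺][OH⁻]^3 = s(8.10×10⁻²)^3
s = 8.56×10⁻²⁰ / (8.10×10⁻²)^3 = 1.61×10⁻¹⁶
s = 1.61×10⁻¹⁶ M

1.61×10⁻¹⁶ M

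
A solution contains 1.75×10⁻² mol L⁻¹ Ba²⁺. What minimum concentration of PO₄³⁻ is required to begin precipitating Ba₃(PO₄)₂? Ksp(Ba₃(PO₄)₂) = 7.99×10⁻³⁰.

1.22×10⁻¹² M

Each salt precipitates once Q = Ksp for that salt.
Ba₃(PO₄)₂(s) ⇌ 3 Ba²⁺(aq) + 2 PO₄³⁻(aq)
Ksp = [Ba²⁺]^3[PO₄³⁻]^2 = [PO₄³⁻]^2(1.75×10⁻²)^3
[PO₄³⁻]^2 = 7.99×10⁻³⁰ / (1.75×10⁻²)^3 = 1.49×10⁻²⁴
[PO₄³⁻] = 1.22×10⁻¹² mol L⁻¹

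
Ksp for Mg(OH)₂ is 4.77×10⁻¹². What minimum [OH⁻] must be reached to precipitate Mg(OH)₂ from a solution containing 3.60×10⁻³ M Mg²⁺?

3.64×10⁻⁵ M

A salt starts to precipitate once the ion product Q reaches its Ksp.
Mg(OH)₂(s) ⇌ Mg²⁺(aq) + 2 OH⁻(aq)
Ksp = [Mg²⁺][OH⁻]^2 = [OH⁻]^2(3.60×10⁻³)
[OH⁻]^2 = 4.77×10⁻¹² / (3.60×10⁻³) = 1.33×10⁻⁹
[OH⁻] = 3.64×10⁻⁵ M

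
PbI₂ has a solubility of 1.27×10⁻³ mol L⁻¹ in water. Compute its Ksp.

Ksp = 8.19×10⁻⁹

PbI₂(s) ⇌ Pb²⁺(aq) + 2 I⁻(aq)
Call the molar solubility s, so that [Pb²⁺] = s and [I⁻] = 2s.
Ksp = [Pb²⁺][I⁻]^2 = s · (2s)^2 = 4s^3
Ksp = 4 × (1.27×10⁻³)^3 = 8.19×10⁻⁹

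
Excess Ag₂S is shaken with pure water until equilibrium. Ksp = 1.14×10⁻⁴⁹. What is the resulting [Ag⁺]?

Ag₂S(s) ⇌ 2 Ag⁺(aq) + S²⁻(aq)
Let s be the molar solubility. Then [Ag⁺] = 2s and [S²⁻] = s.
Ksp = [Ag⁺]^2[S²⁻] = (2s)^2 · s = 4s^3 = 1.14×10⁻⁴⁹
s = 3.05×10⁻¹⁷ mol/L
[Ag⁺] = 2s = 6.11×10⁻¹⁷ mol/L

6.11×10⁻¹⁷ M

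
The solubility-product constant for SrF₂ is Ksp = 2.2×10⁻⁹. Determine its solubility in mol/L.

8.2×10⁻⁴ M

SrF₂(s) ⇌ Sr²⁺(aq) + 2 F⁻(aq)
Call the molar solubility s, so that [Sr²⁺] = s and [F⁻] = 2s.
Ksp = [Sr²⁺][F⁻]^2 = s · (2s)^2 = 4s^3
4s^3 = 2.2×10⁻⁹  ⇒  s^3 = 5.5×10⁻¹⁰
Taking the 3rd root, s = 8.2×10⁻⁴ mol/L.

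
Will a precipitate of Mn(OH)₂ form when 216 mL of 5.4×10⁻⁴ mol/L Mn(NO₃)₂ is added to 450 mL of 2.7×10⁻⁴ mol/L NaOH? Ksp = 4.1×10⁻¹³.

After mixing, V = 216 mL + 450 mL = 666 mL.
[Mn²⁺] = (5.4×10⁻⁴)(216)/666 = 1.8×10⁻⁴ mol/L
[OH⁻] = (2.7×10⁻⁴)(450)/666 = 1.8×10⁻⁴ mol/L
Q = [Mn²⁺][OH⁻]^2 = 5.8×10⁻¹²
Since Q (5.8×10⁻¹²) exceeds Ksp (4.1×10⁻¹³), Mn(OH)₂ will precipitate.

Yes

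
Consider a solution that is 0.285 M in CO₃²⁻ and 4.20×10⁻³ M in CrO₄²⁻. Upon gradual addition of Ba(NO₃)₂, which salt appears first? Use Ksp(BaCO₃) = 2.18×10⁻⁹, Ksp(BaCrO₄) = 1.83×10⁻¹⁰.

Precipitation of each salt begins when its ion product equals Ksp.
For BaCO₃: [Ba²⁺] = (Ksp/[CO₃²⁻]) = 7.65×10⁻⁹ M
For BaCrO₄: [Ba²⁺] = (Ksp/[CrO₄²⁻]) = 4.36×10⁻⁸ M
Since BaCO₃ needs less Ba²⁺ to reach saturation, it precipitates first.

BaCO₃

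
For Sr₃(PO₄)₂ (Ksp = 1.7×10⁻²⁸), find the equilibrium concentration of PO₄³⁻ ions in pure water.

Sr₃(PO₄)₂(s) ⇌ 3 Sr²⁺(aq) + 2 PO₄³⁻(aq)
For each mole of Sr₃(PO₄)₂ that dissolves per liter, [Sr²⁺] = 3s and [PO₄³⁻] = 2s; let s denote this solubility.
Ksp = [Sr²⁺]^3[PO₄³⁻]^2 = (3s)^3 · (2s)^2 = 108s^5 = 1.7×10⁻²⁸
s = 1.1×10⁻⁶ M
[PO₄³⁻] = 2s = 2.2×10⁻⁶ M

2.2×10⁻⁶ M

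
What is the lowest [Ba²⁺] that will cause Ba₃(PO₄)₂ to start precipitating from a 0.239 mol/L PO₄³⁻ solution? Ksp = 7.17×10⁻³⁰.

Precipitation begins when Q = Ksp.
Ba₃(PO₄)₂(s) ⇌ 3 Ba²⁺(aq) + 2 PO₄³⁻(aq)
Ksp = [Ba²⁺]^3[PO₄³⁻]^2 = [Ba²⁺]^3(0.239)^2
[Ba²⁺]^3 = 7.17×10⁻³⁰ / (0.239)^2 = 1.26×10⁻²⁸
[Ba²⁺] = 5.01×10⁻¹⁰ mol/L

5.01×10⁻¹⁰ M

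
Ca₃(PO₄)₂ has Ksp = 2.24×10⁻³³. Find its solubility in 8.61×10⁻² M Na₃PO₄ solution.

2.24×10⁻¹¹ M

Ca₃(PO₄)₂(s) ⇌ 3 Ca²⁺(aq) + 2 PO₄³⁻(aq)
With PO₄³⁻ already at 8.61×10⁻² M and s small, take [PO₄³⁻] ≈ 8.61×10⁻² M and [Ca²⁺] = 3s.
Ksp = [Ca²⁺]^3[PO₄³⁻]^2 = (3s)^3(8.61×10⁻²)^2
(3s)^3 = 2.24×10⁻³³ / (8.61×10⁻²)^2 = 3.02×10⁻³¹
s = 2.24×10⁻¹¹ M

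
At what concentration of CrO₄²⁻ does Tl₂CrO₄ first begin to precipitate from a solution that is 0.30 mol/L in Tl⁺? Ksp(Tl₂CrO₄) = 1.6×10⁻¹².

The threshold for precipitation is Q = Ksp.
Tl₂CrO₄(s) ⇌ 2 Tl⁺(aq) + CrO₄²⁻(aq)
Ksp = [Tl⁺]^2[CrO₄²⁻] = [CrO₄²⁻](0.30)^2
[CrO₄²⁻] = 1.6×10⁻¹² / (0.30)^2 = 1.8×10⁻¹¹
[CrO₄²⁻] = 1.8×10⁻¹¹ mol/L

1.8×10⁻¹¹ M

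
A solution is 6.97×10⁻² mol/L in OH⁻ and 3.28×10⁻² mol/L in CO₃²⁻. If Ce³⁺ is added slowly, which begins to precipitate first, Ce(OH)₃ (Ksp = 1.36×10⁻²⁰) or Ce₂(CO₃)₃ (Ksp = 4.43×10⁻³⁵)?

The threshold for precipitation is Q = Ksp.
For Ce(OH)₃: [Ce³⁺] = (Ksp/[OH⁻]^3) = 4.02×10⁻¹⁷ mol/L
For Ce₂(CO₃)₃: [Ce³⁺] = (Ksp/[CO₃²⁻]^3)^(1/2) = 1.12×10⁻¹⁵ mol/L
Since Ce(OH)₃ needs less Ce³⁺ to reach saturation, it precipitates first.

Ce(OH)₃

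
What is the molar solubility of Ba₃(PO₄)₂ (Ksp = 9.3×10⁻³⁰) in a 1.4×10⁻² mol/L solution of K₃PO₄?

Ba₃(PO₄)₂(s) ⇌ 3 Ba²⁺(aq) + 2 PO₄³⁻(aq)
PO₄³⁻ is already present at 1.4×10⁻² mol/L. If s mol/L of Ba₃(PO₄)₂ dissolves, [Ba²⁺] = 3s while [PO₄³⁻] ≈ 1.4×10⁻² mol/L.
Ksp = [Ba²⁺]^3[PO₄³⁻]^2 = (3s)^3(1.4×10⁻²)^2
(3s)^3 = 9.3×10⁻³⁰ / (1.4×10⁻²)^2 = 4.7×10⁻²⁶
s = 1.2×10⁻⁹ mol/L

1.2×10⁻⁹ M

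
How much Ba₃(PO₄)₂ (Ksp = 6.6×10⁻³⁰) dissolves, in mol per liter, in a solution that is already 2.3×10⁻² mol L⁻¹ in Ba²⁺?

Ba₃(PO₄)₂(s) ⇌ 3 Ba²⁺(aq) + 2 PO₄³⁻(aq)
With Ba²⁺ already at 2.3×10⁻² mol L⁻¹ and s small, take [Ba²⁺] ≈ 2.3×10⁻² mol L⁻¹ and [PO₄³⁻] = 2s.
Ksp = [Ba²⁺]^3[PO₄³⁻]^2 = (2.3×10⁻²)^3(2s)^2
(2s)^2 = 6.6×10⁻³⁰ / (2.3×10⁻²)^3 = 5.4×10⁻²⁵
s = 3.7×10⁻¹³ mol L⁻¹

3.7×10⁻¹³ M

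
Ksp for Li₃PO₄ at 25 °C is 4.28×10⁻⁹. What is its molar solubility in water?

Li₃PO₄(s) ⇌ 3 Li⁺(aq) + PO₄³⁻(aq)
If s mol/L of Li₃PO₄ dissolves, [Li⁺] = 3s and [PO₄³⁻] = s.
Ksp = [Li⁺]^3[PO₄³⁻] = (3s)^3 · s = 27s^4
27s^4 = 4.28×10⁻⁹  ⇒  s^4 = 1.59×10⁻¹⁰
s = 3.55×10⁻³ mol/L

3.55×10⁻³ M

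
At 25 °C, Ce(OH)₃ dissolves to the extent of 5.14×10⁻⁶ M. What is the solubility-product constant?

Ce(OH)₃(s) ⇌ Ce³⁺(aq) + 3 OH⁻(aq)
If s mol/L of Ce(OH)₃ dissolves, [Ce³⁺] = s and [OH⁻] = 3s.
Ksp = [Ce³⁺][OH⁻]^3 = s · (3s)^3 = 27s^4
Ksp = 27 × (5.14×10⁻⁶)^4 = 1.88×10⁻²⁰

Ksp = 1.88×10⁻²⁰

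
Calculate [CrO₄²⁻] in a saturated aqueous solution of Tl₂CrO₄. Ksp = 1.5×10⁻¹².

7.2×10⁻⁵ M

Tl₂CrO₄(s) ⇌ 2 Tl⁺(aq) + CrO₄²⁻(aq)
Call the molar solubility s, so that [Tl⁺] = 2s and [CrO₄²⁻] = s.
Ksp = [Tl⁺]^2[CrO₄²⁻] = (2s)^2 · s = 4s^3 = 1.5×10⁻¹²
s = 7.2×10⁻⁵ M
[CrO₄²⁻] = s = 7.2×10⁻⁵ M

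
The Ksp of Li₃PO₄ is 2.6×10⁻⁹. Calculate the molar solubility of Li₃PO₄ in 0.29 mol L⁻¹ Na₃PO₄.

6.9×10⁻⁴ M

Li₃PO₄(s) ⇌ 3 Li⁺(aq) + PO₄³⁻(aq)
With PO₄³⁻ already at 0.29 mol L⁻¹ and s small, take [PO₄³⁻] ≈ 0.29 mol L⁻¹ and [Li⁺] = 3s.
Ksp = [Li⁺]^3[PO₄³⁻] = (3s)^3(0.29)
(3s)^3 = 2.6×10⁻⁹ / (0.29) = 9.0×10⁻⁹
s = 6.9×10⁻⁴ mol L⁻¹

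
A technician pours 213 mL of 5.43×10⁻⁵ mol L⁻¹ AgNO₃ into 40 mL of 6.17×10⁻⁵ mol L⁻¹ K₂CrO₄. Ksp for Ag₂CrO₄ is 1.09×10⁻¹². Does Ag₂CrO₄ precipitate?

No

After mixing, V = 213 mL + 40 mL = 253 mL.
[Ag⁺] = (5.43×10⁻⁵)(213)/253 = 4.57×10⁻⁵ mol L⁻¹
[CrO₄²⁻] = (6.17×10⁻⁵)(40)/253 = 9.75×10⁻⁶ mol L⁻¹
Q = [Ag⁺]^2[CrO₄²⁻] = 2.04×10⁻¹⁴
Q = 2.04×10⁻¹⁴ < Ksp = 1.09×10⁻¹², so the solution is unsaturated and no precipitate forms.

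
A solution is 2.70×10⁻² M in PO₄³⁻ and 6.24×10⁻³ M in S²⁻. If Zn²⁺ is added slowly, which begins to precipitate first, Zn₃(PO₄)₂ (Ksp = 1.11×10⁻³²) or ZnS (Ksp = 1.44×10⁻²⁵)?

ZnS

The threshold for precipitation is Q = Ksp.
For Zn₃(PO₄)₂: [Zn²⁺] = (Ksp/[PO₄³⁻]^2)^(1/3) = 2.48×10⁻¹⁰ M
For ZnS: [Zn²⁺] = (Ksp/[S²⁻]) = 2.31×10⁻²³ M
The smaller threshold [Zn²⁺] is reached first, so ZnS precipitates first.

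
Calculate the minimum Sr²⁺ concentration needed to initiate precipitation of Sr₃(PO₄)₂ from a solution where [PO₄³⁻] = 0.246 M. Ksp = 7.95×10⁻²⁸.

Each salt precipitates once Q = Ksp for that salt.
Sr₃(PO₄)₂(s) ⇌ 3 Sr²⁺(aq) + 2 PO₄³⁻(aq)
Ksp = [Sr²⁺]^3[PO₄³⁻]^2 = [Sr²⁺]^3(0.246)^2
[Sr²⁺]^3 = 7.95×10⁻²⁸ / (0.246)^2 = 1.31×10⁻²⁶
[Sr²⁺] = 2.36×10⁻⁹ M

2.36×10⁻⁹ M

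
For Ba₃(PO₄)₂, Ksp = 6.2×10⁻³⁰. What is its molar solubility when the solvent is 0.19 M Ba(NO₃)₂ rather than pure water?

Ba₃(PO₄)₂(s) ⇌ 3 Ba²⁺(aq) + 2 PO₄³⁻(aq)
The solution already contains Ba²⁺ at 0.19 M. Let s be the molar solubility of Ba₃(PO₄)₂.
[Ba²⁺] ≈ 0.19 M (common ion dominates); [PO₄³⁻] = 2s.
Ksp = [Ba²⁺]^3[PO₄³⁻]^2 = (0.19)^3(2s)^2
(2s)^2 = 6.2×10⁻³⁰ / (0.19)^3 = 9.0×10⁻²⁸
s = 1.5×10⁻¹⁴ M

1.5×10⁻¹⁴ M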